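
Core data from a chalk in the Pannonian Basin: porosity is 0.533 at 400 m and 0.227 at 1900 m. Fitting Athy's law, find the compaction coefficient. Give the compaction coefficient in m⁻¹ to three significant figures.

0.000569 m⁻¹

Working in km (1 km = 1000 m; c in km⁻¹ = c in m⁻¹ × 1000):
Athy: phi(z) = phi₀ e^(−cz) ⇒ phi₁/phi₂ = e^{c(z₂−z₁)} ⇒ c = ln(phi₁/phi₂)/(z₂−z₁)
c = ln(0.533/0.227) / (1.9 − 0.4) = ln(2.348) / 1.5 = 0.8536 / 1.5 = 0.569 km⁻¹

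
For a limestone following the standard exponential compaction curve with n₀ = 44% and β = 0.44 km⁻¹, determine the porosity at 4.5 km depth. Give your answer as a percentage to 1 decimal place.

6.1%

n = n₀·exp(−β·d) = 0.44 × exp(−0.44 × 4.5) = 0.44 × exp(−1.98)
  = 0.44 × 0.1381 = 0.0608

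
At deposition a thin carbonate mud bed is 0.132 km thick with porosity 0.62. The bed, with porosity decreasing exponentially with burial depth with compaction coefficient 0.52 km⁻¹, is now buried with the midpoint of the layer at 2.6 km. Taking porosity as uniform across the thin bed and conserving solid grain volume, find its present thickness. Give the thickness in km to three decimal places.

0.060 km

Porosity at 2.6 km: φ = 0.62·exp(−0.52×2.6) = 0.1604
Solid-volume conservation: h(1−φ) = h₀(1−φ₀) ⇒ h = h₀·(1−φ₀)/(1−φ)
h = 0.132 × (1 − 0.62)/(1 − 0.1604) = 0.132 × 0.4526 = 0.0597 km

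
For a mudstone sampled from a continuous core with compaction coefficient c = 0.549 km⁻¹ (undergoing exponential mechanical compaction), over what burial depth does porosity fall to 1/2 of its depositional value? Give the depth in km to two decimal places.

n/n₀ = 1/2 ⇒ exp(−c·z) = 1/2 ⇒ z = ln(2) / c
z = 0.6931 / 0.549 = 1.263 km

1.26 km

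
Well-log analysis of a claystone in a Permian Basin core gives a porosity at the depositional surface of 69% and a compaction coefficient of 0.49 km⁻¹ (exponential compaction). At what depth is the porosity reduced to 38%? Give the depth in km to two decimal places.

Invert Athy's law: d = ln(phi₀/phi) / k
d = ln(0.69/0.38) / 0.49 = ln(1.816) / 0.49 = 0.5965 / 0.49 = 1.217 km

1.22 km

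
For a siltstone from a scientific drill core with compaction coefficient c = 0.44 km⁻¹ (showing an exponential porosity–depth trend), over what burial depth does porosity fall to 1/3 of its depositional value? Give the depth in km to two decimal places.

φ/φ₀ = 1/3 ⇒ exp(−c·z) = 1/3 ⇒ z = ln(3) / c
z = 1.0986 / 0.44 = 2.497 km

2.50 km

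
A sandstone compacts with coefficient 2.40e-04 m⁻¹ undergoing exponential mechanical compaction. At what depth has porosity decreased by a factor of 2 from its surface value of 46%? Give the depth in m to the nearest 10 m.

2890 m

Working in km (1 km = 1000 m; k in km⁻¹ = k in m⁻¹ × 1000):
φ/φ₀ = 1/2 ⇒ exp(−k·Z) = 1/2 ⇒ Z = ln(2) / k
Z = 0.6931 / 0.24 = 2.888 km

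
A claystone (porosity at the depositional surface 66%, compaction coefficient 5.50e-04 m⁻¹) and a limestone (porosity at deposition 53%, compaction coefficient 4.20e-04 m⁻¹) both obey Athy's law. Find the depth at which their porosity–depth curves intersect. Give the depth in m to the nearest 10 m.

Working in km (1 km = 1000 m; k in km⁻¹ = k in m⁻¹ × 1000):
Set phi₀ₐ e^(−kₐd) = phi₀ᵦ e^(−kᵦd) ⇒ ln(phi₀ₐ/phi₀ᵦ) = (kₐ − kᵦ)·d
d = ln(0.66/0.53) / (0.55 − 0.42) = 0.2194 / 0.13 = 1.687 km

1690 m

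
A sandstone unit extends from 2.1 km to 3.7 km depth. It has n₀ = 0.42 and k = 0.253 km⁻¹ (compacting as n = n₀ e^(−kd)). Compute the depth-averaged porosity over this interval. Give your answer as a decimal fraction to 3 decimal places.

⟨n⟩ = (1/(d₂−d₁)) ∫ n₀ e^(−kd) dd = n₀·(e^(−k·d₁) − e^(−k·d₂)) / (k·(d₂−d₁))
e^(−0.253×2.1) = 0.5878; e^(−0.253×3.7) = 0.3922
⟨n⟩ = 0.42 × (0.5878 − 0.3922) / (0.253 × 1.6) = 0.42 × 0.4834 = 0.2030

0.203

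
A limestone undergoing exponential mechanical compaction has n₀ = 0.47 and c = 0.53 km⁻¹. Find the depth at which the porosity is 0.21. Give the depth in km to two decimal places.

Invert Athy's law: d = ln(n₀/n) / c
d = ln(0.47/0.21) / 0.53 = ln(2.238) / 0.53 = 0.8056 / 0.53 = 1.520 km

1.52 km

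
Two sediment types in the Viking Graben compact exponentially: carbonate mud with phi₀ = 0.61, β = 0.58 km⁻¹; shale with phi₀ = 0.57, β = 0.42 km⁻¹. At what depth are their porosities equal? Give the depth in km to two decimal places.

Set phi₀ₐ e^(−βₐd) = phi₀ᵦ e^(−βᵦd) ⇒ ln(phi₀ₐ/phi₀ᵦ) = (βₐ − βᵦ)·d
d = ln(0.61/0.57) / (0.58 − 0.42) = 0.0678 / 0.16 = 0.424 km

0.42 km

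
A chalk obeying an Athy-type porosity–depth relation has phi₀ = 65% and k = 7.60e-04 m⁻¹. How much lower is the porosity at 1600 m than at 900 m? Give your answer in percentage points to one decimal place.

Working in km (1 km = 1000 m; k in km⁻¹ = k in m⁻¹ × 1000):
phi(0.9) = 0.65·e^(−0.76×0.9) = 0.3280
phi(1.6) = 0.65·e^(−0.76×1.6) = 0.1927
Δphi = 0.3280 − 0.1927 = 0.1353

13.5 percentage points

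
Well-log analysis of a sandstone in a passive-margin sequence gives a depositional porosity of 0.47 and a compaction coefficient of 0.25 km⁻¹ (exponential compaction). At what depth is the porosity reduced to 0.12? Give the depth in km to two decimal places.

5.46 km

Invert Athy's law: z = ln(n₀/n) / β
z = ln(0.47/0.12) / 0.25 = ln(3.917) / 0.25 = 1.3652 / 0.25 = 5.461 km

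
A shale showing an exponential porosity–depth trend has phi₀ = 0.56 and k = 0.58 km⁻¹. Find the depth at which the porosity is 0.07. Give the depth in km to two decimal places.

3.59 km

Invert Athy's law: z = ln(phi₀/phi) / k
z = ln(0.56/0.07) / 0.58 = ln(8) / 0.58 = 2.0794 / 0.58 = 3.585 km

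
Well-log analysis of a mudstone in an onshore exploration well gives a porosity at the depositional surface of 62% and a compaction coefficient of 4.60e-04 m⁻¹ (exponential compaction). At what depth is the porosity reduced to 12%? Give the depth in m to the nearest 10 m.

3570 m

Working in km (1 km = 1000 m; k in km⁻¹ = k in m⁻¹ × 1000):
Invert Athy's law: Z = ln(n₀/n) / k
Z = ln(0.62/0.12) / 0.46 = ln(5.167) / 0.46 = 1.6422 / 0.46 = 3.570 km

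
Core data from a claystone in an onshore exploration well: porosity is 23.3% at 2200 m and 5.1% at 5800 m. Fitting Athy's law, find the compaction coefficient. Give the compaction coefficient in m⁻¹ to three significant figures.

0.000422 m⁻¹

Working in km (1 km = 1000 m; β in km⁻¹ = β in m⁻¹ × 1000):
Athy: φ(Z) = φ₀ e^(−βZ) ⇒ φ₁/φ₂ = e^{β(Z₂−Z₁)} ⇒ β = ln(φ₁/φ₂)/(Z₂−Z₁)
β = ln(0.233/0.051) / (5.8 − 2.2) = ln(4.569) / 3.6 = 1.5192 / 3.6 = 0.422 km⁻¹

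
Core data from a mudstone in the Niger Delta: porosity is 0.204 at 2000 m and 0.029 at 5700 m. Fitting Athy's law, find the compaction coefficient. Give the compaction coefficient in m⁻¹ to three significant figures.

Working in km (1 km = 1000 m; c in km⁻¹ = c in m⁻¹ × 1000):
Athy: φ(Z) = φ₀ e^(−cZ) ⇒ φ₁/φ₂ = e^{c(Z₂−Z₁)} ⇒ c = ln(φ₁/φ₂)/(Z₂−Z₁)
c = ln(0.204/0.029) / (5.7 − 2) = ln(7.034) / 3.7 = 1.9508 / 3.7 = 0.5272 km⁻¹

0.000527 m⁻¹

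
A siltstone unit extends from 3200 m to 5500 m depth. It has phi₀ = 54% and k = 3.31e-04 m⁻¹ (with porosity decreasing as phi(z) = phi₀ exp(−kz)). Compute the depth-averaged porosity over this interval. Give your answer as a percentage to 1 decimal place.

13.1%

Working in km (1 km = 1000 m; k in km⁻¹ = k in m⁻¹ × 1000):
⟨phi⟩ = (1/(z₂−z₁)) ∫ phi₀ e^(−kz) dz = phi₀·(e^(−k·z₁) − e^(−k·z₂)) / (k·(z₂−z₁))
e^(−0.331×3.2) = 0.3467; e^(−0.331×5.5) = 0.1619
⟨phi⟩ = 0.54 × (0.3467 − 0.1619) / (0.331 × 2.3) = 0.54 × 0.2427 = 0.1311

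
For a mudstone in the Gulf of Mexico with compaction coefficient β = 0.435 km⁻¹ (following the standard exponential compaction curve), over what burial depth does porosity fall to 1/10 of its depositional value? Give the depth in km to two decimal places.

n/n₀ = 1/10 ⇒ exp(−β·Z) = 1/10 ⇒ Z = ln(10) / β
Z = 2.3026 / 0.435 = 5.293 km

5.29 km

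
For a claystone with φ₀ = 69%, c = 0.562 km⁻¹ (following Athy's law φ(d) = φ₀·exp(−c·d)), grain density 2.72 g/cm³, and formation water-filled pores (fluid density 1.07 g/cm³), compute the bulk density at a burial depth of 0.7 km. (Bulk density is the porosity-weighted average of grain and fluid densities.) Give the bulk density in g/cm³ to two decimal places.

Porosity at depth: φ = 0.69·exp(−0.562×0.7) = 0.69×0.6748 = 0.4656
Bulk density: ρ_b = (1−φ)ρ_g + φ·ρ_f = 0.5344×2.72 + 0.4656×1.07
       = 1.454 + 0.498 = 1.952 g/cm³

1.95 g/cm³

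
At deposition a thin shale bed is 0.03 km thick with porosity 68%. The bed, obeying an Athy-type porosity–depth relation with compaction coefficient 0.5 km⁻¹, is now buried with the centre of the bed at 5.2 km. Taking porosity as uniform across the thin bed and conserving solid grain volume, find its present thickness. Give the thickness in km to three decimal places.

0.010 km

Porosity at 5.2 km: n = 0.68·exp(−0.5×5.2) = 0.0505
Solid-volume conservation: h(1−n) = h₀(1−n₀) ⇒ h = h₀·(1−n₀)/(1−n)
h = 0.03 × (1 − 0.68)/(1 − 0.0505) = 0.03 × 0.3370 = 0.0101 km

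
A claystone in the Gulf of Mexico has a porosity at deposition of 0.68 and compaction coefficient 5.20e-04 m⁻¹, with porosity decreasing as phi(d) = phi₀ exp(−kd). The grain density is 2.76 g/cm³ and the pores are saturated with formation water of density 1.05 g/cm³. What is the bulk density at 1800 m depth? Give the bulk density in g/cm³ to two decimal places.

Working in km (1 km = 1000 m; k in km⁻¹ = k in m⁻¹ × 1000):
Porosity at depth: phi = 0.68·exp(−0.52×1.8) = 0.68×0.3922 = 0.2667
Bulk density: ρ_b = (1−phi)ρ_g + phi·ρ_f = 0.7333×2.76 + 0.2667×1.05
       = 2.024 + 0.280 = 2.304 g/cm³

2.30 g/cm³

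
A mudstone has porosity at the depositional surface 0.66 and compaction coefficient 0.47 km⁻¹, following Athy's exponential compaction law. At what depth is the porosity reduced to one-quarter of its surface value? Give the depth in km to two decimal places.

n/n₀ = 1/4 ⇒ exp(−k·z) = 1/4 ⇒ z = ln(4) / k
z = 1.3863 / 0.47 = 2.950 km

2.95 km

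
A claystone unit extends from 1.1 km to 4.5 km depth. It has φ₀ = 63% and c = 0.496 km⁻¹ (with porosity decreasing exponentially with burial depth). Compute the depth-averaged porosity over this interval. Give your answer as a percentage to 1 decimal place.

17.6%

⟨φ⟩ = (1/(z₂−z₁)) ∫ φ₀ e^(−cz) dz = φ₀·(e^(−c·z₁) − e^(−c·z₂)) / (c·(z₂−z₁))
e^(−0.496×1.1) = 0.5795; e^(−0.496×4.5) = 0.1073
⟨φ⟩ = 0.63 × (0.5795 − 0.1073) / (0.496 × 3.4) = 0.63 × 0.2800 = 0.1764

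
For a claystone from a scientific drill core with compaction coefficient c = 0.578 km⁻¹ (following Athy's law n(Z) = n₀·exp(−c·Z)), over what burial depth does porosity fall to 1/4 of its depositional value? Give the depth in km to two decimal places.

n/n₀ = 1/4 ⇒ exp(−c·Z) = 1/4 ⇒ Z = ln(4) / c
Z = 1.3863 / 0.578 = 2.398 km

2.40 km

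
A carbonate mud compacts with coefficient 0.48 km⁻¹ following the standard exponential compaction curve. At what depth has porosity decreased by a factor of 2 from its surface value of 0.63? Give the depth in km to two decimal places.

1.44 km

phi/phi₀ = 1/2 ⇒ exp(−c·z) = 1/2 ⇒ z = ln(2) / c
z = 0.6931 / 0.48 = 1.444 km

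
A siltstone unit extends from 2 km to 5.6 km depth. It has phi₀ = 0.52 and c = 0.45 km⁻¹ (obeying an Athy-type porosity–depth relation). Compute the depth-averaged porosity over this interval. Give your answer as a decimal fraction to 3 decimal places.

⟨phi⟩ = (1/(d₂−d₁)) ∫ phi₀ e^(−cd) dd = phi₀·(e^(−c·d₁) − e^(−c·d₂)) / (c·(d₂−d₁))
e^(−0.45×2) = 0.4066; e^(−0.45×5.6) = 0.0805
⟨phi⟩ = 0.52 × (0.4066 − 0.0805) / (0.45 × 3.6) = 0.52 × 0.2013 = 0.1047

0.105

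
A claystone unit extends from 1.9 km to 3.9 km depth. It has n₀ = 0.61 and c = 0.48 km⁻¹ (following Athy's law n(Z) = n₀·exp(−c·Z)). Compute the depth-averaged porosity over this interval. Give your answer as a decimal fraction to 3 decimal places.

⟨n⟩ = (1/(Z₂−Z₁)) ∫ n₀ e^(−cZ) dZ = n₀·(e^(−c·Z₁) − e^(−c·Z₂)) / (c·(Z₂−Z₁))
e^(−0.48×1.9) = 0.4017; e^(−0.48×3.9) = 0.1538
⟨n⟩ = 0.61 × (0.4017 − 0.1538) / (0.48 × 2) = 0.61 × 0.2582 = 0.1575

0.158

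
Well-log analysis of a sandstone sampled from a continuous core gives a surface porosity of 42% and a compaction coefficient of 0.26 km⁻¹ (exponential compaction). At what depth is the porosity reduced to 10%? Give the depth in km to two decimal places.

Invert Athy's law: Z = ln(phi₀/phi) / k
Z = ln(0.42/0.1) / 0.26 = ln(4.2) / 0.26 = 1.4351 / 0.26 = 5.520 km

5.52 km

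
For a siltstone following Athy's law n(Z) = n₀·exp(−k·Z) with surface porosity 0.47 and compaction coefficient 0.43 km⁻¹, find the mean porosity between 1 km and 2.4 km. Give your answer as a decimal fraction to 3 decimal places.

⟨n⟩ = (1/(Z₂−Z₁)) ∫ n₀ e^(−kZ) dZ = n₀·(e^(−k·Z₁) − e^(−k·Z₂)) / (k·(Z₂−Z₁))
e^(−0.43×1) = 0.6505; e^(−0.43×2.4) = 0.3563
⟨n⟩ = 0.47 × (0.6505 − 0.3563) / (0.43 × 1.4) = 0.47 × 0.4887 = 0.2297

0.230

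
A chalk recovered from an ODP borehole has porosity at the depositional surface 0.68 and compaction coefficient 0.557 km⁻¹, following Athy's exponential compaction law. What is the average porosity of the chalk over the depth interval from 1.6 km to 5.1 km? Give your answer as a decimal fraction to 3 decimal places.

⟨phi⟩ = (1/(z₂−z₁)) ∫ phi₀ e^(−βz) dz = phi₀·(e^(−β·z₁) − e^(−β·z₂)) / (β·(z₂−z₁))
e^(−0.557×1.6) = 0.4102; e^(−0.557×5.1) = 0.0584
⟨phi⟩ = 0.68 × (0.4102 − 0.0584) / (0.557 × 3.5) = 0.68 × 0.1804 = 0.1227

0.123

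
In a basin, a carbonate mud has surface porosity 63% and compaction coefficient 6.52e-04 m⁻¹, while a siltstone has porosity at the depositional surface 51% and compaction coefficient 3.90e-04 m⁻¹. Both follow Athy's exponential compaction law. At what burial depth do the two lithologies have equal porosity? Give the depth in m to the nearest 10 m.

Working in km (1 km = 1000 m; β in km⁻¹ = β in m⁻¹ × 1000):
Set φ₀ₐ e^(−βₐz) = φ₀ᵦ e^(−βᵦz) ⇒ ln(φ₀ₐ/φ₀ᵦ) = (βₐ − βᵦ)·z
z = ln(0.63/0.51) / (0.652 − 0.39) = 0.2113 / 0.262 = 0.807 km

810 m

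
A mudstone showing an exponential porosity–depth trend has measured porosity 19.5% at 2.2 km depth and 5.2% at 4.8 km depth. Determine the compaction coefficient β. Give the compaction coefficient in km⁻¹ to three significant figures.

0.508 km⁻¹

Athy: n(d) = n₀ e^(−βd) ⇒ n₁/n₂ = e^{β(d₂−d₁)} ⇒ β = ln(n₁/n₂)/(d₂−d₁)
β = ln(0.195/0.052) / (4.8 − 2.2) = ln(3.75) / 2.6 = 1.3218 / 2.6 = 0.5084 km⁻¹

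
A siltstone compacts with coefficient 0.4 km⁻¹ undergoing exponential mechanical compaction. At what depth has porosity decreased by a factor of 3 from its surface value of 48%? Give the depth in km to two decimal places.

n/n₀ = 1/3 ⇒ exp(−k·z) = 1/3 ⇒ z = ln(3) / k
z = 1.0986 / 0.4 = 2.747 km

2.75 km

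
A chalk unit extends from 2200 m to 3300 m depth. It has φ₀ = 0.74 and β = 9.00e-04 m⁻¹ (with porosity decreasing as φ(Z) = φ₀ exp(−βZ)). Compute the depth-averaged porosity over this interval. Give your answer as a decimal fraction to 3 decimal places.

0.065

Working in km (1 km = 1000 m; β in km⁻¹ = β in m⁻¹ × 1000):
⟨φ⟩ = (1/(Z₂−Z₁)) ∫ φ₀ e^(−βZ) dZ = φ₀·(e^(−β·Z₁) − e^(−β·Z₂)) / (β·(Z₂−Z₁))
e^(−0.9×2.2) = 0.1381; e^(−0.9×3.3) = 0.0513
⟨φ⟩ = 0.74 × (0.1381 − 0.0513) / (0.9 × 1.1) = 0.74 × 0.0876 = 0.0649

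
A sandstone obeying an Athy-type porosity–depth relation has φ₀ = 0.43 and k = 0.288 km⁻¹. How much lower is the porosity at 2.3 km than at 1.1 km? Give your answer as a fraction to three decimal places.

φ(1.1) = 0.43·e^(−0.288×1.1) = 0.3132
φ(2.3) = 0.43·e^(−0.288×2.3) = 0.2217
Δφ = 0.3132 − 0.2217 = 0.0915

0.092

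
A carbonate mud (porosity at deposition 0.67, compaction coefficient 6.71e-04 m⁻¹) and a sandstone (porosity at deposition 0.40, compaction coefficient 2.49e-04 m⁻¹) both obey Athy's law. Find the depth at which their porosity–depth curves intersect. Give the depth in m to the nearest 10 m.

Working in km (1 km = 1000 m; k in km⁻¹ = k in m⁻¹ × 1000):
Set φ₀ₐ e^(−kₐZ) = φ₀ᵦ e^(−kᵦZ) ⇒ ln(φ₀ₐ/φ₀ᵦ) = (kₐ − kᵦ)·Z
Z = ln(0.67/0.4) / (0.671 − 0.249) = 0.5158 / 0.422 = 1.222 km

1220 m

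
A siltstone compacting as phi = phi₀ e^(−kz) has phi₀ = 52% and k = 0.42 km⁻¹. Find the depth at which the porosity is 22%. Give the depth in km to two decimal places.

2.05 km

Invert Athy's law: z = ln(phi₀/phi) / k
z = ln(0.52/0.22) / 0.42 = ln(2.364) / 0.42 = 0.8602 / 0.42 = 2.048 km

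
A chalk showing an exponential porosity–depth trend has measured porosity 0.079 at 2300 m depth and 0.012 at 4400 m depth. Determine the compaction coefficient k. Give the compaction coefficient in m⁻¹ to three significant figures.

Working in km (1 km = 1000 m; k in km⁻¹ = k in m⁻¹ × 1000):
Athy: n(d) = n₀ e^(−kd) ⇒ n₁/n₂ = e^{k(d₂−d₁)} ⇒ k = ln(n₁/n₂)/(d₂−d₁)
k = ln(0.079/0.012) / (4.4 − 2.3) = ln(6.583) / 2.1 = 1.8845 / 2.1 = 0.8974 km⁻¹

0.000897 m⁻¹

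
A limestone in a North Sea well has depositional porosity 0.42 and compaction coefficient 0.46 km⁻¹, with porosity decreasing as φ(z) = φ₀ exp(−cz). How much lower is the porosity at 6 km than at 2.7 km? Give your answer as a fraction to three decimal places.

φ(2.7) = 0.42·e^(−0.46×2.7) = 0.1213
φ(6) = 0.42·e^(−0.46×6) = 0.0266
Δφ = 0.1213 − 0.0266 = 0.0947

0.095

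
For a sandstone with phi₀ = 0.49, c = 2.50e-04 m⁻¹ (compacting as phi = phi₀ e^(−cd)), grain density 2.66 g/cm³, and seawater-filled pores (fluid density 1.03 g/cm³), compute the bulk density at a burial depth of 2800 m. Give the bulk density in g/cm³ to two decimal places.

2.26 g/cm³

Working in km (1 km = 1000 m; c in km⁻¹ = c in m⁻¹ × 1000):
Porosity at depth: phi = 0.49·exp(−0.25×2.8) = 0.49×0.4966 = 0.2433
Bulk density: ρ_b = (1−phi)ρ_g + phi·ρ_f = 0.7567×2.66 + 0.2433×1.03
       = 2.013 + 0.251 = 2.263 g/cm³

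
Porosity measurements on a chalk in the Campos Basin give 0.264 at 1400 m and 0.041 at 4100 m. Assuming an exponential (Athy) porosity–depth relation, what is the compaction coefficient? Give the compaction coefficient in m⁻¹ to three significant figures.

0.000690 m⁻¹

Working in km (1 km = 1000 m; k in km⁻¹ = k in m⁻¹ × 1000):
Athy: φ(Z) = φ₀ e^(−kZ) ⇒ φ₁/φ₂ = e^{k(Z₂−Z₁)} ⇒ k = ln(φ₁/φ₂)/(Z₂−Z₁)
k = ln(0.264/0.041) / (4.1 − 1.4) = ln(6.439) / 2.7 = 1.8624 / 2.7 = 0.6898 km⁻¹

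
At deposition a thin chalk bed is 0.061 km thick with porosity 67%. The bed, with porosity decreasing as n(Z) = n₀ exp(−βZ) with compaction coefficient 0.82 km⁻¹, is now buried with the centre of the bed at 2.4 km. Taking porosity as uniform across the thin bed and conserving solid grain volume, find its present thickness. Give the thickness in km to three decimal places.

0.022 km

Porosity at 2.4 km: n = 0.67·exp(−0.82×2.4) = 0.0936
Solid-volume conservation: h(1−n) = h₀(1−n₀) ⇒ h = h₀·(1−n₀)/(1−n)
h = 0.061 × (1 − 0.67)/(1 − 0.0936) = 0.061 × 0.3641 = 0.0222 km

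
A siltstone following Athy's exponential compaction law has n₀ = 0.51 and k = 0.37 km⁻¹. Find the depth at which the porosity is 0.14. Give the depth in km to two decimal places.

Invert Athy's law: Z = ln(n₀/n) / k
Z = ln(0.51/0.14) / 0.37 = ln(3.643) / 0.37 = 1.2928 / 0.37 = 3.494 km

3.49 km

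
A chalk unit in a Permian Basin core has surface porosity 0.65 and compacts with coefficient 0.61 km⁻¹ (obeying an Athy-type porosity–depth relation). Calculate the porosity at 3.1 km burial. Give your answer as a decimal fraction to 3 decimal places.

0.098

φ = φ₀·exp(−β·z) = 0.65 × exp(−0.61 × 3.1) = 0.65 × exp(−1.891)
  = 0.65 × 0.1509 = 0.0981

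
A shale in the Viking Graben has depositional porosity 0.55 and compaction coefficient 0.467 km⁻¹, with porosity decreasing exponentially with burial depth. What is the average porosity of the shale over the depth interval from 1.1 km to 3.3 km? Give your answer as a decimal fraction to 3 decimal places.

0.206

⟨phi⟩ = (1/(Z₂−Z₁)) ∫ phi₀ e^(−kZ) dZ = phi₀·(e^(−k·Z₁) − e^(−k·Z₂)) / (k·(Z₂−Z₁))
e^(−0.467×1.1) = 0.5983; e^(−0.467×3.3) = 0.2141
⟨phi⟩ = 0.55 × (0.5983 − 0.2141) / (0.467 × 2.2) = 0.55 × 0.3739 = 0.2056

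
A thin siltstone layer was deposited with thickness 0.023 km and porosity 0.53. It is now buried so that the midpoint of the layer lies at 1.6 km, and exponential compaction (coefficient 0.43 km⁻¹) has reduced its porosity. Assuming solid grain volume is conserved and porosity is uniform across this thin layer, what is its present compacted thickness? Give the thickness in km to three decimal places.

0.015 km

Porosity at 1.6 km: phi = 0.53·exp(−0.43×1.6) = 0.2664
Solid-volume conservation: h(1−phi) = h₀(1−phi₀) ⇒ h = h₀·(1−phi₀)/(1−phi)
h = 0.023 × (1 − 0.53)/(1 − 0.2664) = 0.023 × 0.6406 = 0.0147 km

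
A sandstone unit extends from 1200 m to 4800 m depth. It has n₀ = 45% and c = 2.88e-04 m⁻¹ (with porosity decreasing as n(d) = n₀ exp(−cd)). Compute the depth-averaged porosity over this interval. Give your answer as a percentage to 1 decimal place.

19.8%

Working in km (1 km = 1000 m; c in km⁻¹ = c in m⁻¹ × 1000):
⟨n⟩ = (1/(d₂−d₁)) ∫ n₀ e^(−cd) dd = n₀·(e^(−c·d₁) − e^(−c·d₂)) / (c·(d₂−d₁))
e^(−0.288×1.2) = 0.7078; e^(−0.288×4.8) = 0.2510
⟨n⟩ = 0.45 × (0.7078 − 0.2510) / (0.288 × 3.6) = 0.45 × 0.4406 = 0.1983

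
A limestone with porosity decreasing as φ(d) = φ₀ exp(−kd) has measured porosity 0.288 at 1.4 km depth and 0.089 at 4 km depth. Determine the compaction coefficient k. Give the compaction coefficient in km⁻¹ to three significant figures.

Athy: φ(d) = φ₀ e^(−kd) ⇒ φ₁/φ₂ = e^{k(d₂−d₁)} ⇒ k = ln(φ₁/φ₂)/(d₂−d₁)
k = ln(0.288/0.089) / (4 − 1.4) = ln(3.236) / 2.6 = 1.1743 / 2.6 = 0.4517 km⁻¹

0.452 km⁻¹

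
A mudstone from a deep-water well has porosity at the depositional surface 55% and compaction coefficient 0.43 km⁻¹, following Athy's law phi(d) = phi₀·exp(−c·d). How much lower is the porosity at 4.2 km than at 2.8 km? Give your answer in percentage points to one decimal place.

7.5 percentage points

phi(2.8) = 0.55·e^(−0.43×2.8) = 0.1650
phi(4.2) = 0.55·e^(−0.43×4.2) = 0.0904
Δphi = 0.1650 − 0.0904 = 0.0746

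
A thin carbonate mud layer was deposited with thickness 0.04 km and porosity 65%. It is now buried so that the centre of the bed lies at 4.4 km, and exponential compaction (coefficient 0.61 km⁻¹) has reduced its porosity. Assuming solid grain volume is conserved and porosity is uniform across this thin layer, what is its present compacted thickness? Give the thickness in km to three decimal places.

Porosity at 4.4 km: φ = 0.65·exp(−0.61×4.4) = 0.0444
Solid-volume conservation: h(1−φ) = h₀(1−φ₀) ⇒ h = h₀·(1−φ₀)/(1−φ)
h = 0.04 × (1 − 0.65)/(1 − 0.0444) = 0.04 × 0.3663 = 0.0147 km

0.015 km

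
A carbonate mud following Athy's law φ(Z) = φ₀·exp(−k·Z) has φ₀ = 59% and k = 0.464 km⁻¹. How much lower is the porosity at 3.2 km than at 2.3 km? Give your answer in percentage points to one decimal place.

φ(2.3) = 0.59·e^(−0.464×2.3) = 0.2029
φ(3.2) = 0.59·e^(−0.464×3.2) = 0.1337
Δφ = 0.2029 − 0.1337 = 0.0693

6.9 percentage points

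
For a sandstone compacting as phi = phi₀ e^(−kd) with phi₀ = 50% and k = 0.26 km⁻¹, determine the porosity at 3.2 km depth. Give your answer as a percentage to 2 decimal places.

21.76%

phi = phi₀·exp(−k·d) = 0.5 × exp(−0.26 × 3.2) = 0.5 × exp(−0.832)
  = 0.5 × 0.4352 = 0.2176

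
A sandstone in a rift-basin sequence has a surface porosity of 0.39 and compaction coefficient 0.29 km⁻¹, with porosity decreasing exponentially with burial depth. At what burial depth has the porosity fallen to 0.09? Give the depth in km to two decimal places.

Invert Athy's law: Z = ln(n₀/n) / c
Z = ln(0.39/0.09) / 0.29 = ln(4.333) / 0.29 = 1.4663 / 0.29 = 5.056 km

5.06 km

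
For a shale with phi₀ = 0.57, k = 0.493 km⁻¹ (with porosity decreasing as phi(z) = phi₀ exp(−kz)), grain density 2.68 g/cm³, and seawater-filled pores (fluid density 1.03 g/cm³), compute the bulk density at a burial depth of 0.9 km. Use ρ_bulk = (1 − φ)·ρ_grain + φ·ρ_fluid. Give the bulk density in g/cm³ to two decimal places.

Porosity at depth: phi = 0.57·exp(−0.493×0.9) = 0.57×0.6417 = 0.3657
Bulk density: ρ_b = (1−phi)ρ_g + phi·ρ_f = 0.6343×2.68 + 0.3657×1.03
       = 1.700 + 0.377 = 2.077 g/cm³

2.08 g/cm³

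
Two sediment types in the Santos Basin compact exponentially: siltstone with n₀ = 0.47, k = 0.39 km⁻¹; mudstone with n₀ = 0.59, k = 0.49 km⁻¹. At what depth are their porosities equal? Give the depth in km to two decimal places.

2.27 km

Set n₀ₐ e^(−kₐz) = n₀ᵦ e^(−kᵦz) ⇒ ln(n₀ₐ/n₀ᵦ) = (kₐ − kᵦ)·z
z = ln(0.47/0.59) / (0.39 − 0.49) = -0.2274 / -0.1 = 2.274 km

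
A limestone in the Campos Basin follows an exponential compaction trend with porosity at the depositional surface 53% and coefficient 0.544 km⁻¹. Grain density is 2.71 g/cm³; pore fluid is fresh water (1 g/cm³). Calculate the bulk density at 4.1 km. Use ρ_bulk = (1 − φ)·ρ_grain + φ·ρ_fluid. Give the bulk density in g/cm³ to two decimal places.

Porosity at depth: n = 0.53·exp(−0.544×4.1) = 0.53×0.1075 = 0.0570
Bulk density: ρ_b = (1−n)ρ_g + n·ρ_f = 0.9430×2.71 + 0.0570×1
       = 2.556 + 0.057 = 2.613 g/cm³

2.61 g/cm³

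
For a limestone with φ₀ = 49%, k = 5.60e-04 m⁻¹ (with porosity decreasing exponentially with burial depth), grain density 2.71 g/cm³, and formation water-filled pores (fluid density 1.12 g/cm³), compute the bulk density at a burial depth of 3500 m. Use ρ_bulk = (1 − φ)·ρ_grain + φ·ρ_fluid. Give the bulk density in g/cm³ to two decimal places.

2.60 g/cm³

Working in km (1 km = 1000 m; k in km⁻¹ = k in m⁻¹ × 1000):
Porosity at depth: φ = 0.49·exp(−0.56×3.5) = 0.49×0.1409 = 0.0690
Bulk density: ρ_b = (1−φ)ρ_g + φ·ρ_f = 0.9310×2.71 + 0.0690×1.12
       = 2.523 + 0.077 = 2.600 g/cm³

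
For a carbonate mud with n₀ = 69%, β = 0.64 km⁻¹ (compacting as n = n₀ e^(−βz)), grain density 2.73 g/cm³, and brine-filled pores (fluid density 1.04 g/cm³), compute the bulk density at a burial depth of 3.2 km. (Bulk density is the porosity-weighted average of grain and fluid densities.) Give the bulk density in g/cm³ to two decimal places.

Porosity at depth: n = 0.69·exp(−0.64×3.2) = 0.69×0.1290 = 0.0890
Bulk density: ρ_b = (1−n)ρ_g + n·ρ_f = 0.9110×2.73 + 0.0890×1.04
       = 2.487 + 0.093 = 2.580 g/cm³

2.58 g/cm³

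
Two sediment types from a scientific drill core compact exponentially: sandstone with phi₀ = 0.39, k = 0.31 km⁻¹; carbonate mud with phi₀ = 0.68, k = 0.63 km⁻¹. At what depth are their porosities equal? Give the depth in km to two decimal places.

Set phi₀ₐ e^(−kₐd) = phi₀ᵦ e^(−kᵦd) ⇒ ln(phi₀ₐ/phi₀ᵦ) = (kₐ − kᵦ)·d
d = ln(0.39/0.68) / (0.31 − 0.63) = -0.5559 / -0.32 = 1.737 km

1.74 km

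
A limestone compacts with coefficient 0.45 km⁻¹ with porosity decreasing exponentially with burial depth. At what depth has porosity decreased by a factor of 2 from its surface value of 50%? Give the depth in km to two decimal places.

1.54 km

n/n₀ = 1/2 ⇒ exp(−β·Z) = 1/2 ⇒ Z = ln(2) / β
Z = 0.6931 / 0.45 = 1.540 km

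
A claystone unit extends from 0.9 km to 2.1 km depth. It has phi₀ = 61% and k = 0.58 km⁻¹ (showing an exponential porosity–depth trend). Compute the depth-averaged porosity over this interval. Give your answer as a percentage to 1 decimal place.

26.1%

⟨phi⟩ = (1/(z₂−z₁)) ∫ phi₀ e^(−kz) dz = phi₀·(e^(−k·z₁) − e^(−k·z₂)) / (k·(z₂−z₁))
e^(−0.58×0.9) = 0.5933; e^(−0.58×2.1) = 0.2958
⟨phi⟩ = 0.61 × (0.5933 − 0.2958) / (0.58 × 1.2) = 0.61 × 0.4275 = 0.2608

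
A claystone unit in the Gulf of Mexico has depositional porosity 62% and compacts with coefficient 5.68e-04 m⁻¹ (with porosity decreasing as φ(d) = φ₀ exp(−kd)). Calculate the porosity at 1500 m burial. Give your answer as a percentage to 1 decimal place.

Working in km (1 km = 1000 m; k in km⁻¹ = k in m⁻¹ × 1000):
φ = φ₀·exp(−k·d) = 0.62 × exp(−0.568 × 1.5) = 0.62 × exp(−0.852)
  = 0.62 × 0.4266 = 0.2645

26.4%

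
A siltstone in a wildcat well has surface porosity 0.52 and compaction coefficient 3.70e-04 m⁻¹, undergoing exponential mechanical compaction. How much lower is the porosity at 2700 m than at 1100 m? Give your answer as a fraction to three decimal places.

Working in km (1 km = 1000 m; β in km⁻¹ = β in m⁻¹ × 1000):
φ(1.1) = 0.52·e^(−0.37×1.1) = 0.3461
φ(2.7) = 0.52·e^(−0.37×2.7) = 0.1915
Δφ = 0.3461 − 0.1915 = 0.1546

0.155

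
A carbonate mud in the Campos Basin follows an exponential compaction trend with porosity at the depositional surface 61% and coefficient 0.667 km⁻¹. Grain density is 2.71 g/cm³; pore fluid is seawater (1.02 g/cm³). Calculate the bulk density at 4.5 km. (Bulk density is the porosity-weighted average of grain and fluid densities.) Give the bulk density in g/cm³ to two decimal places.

2.66 g/cm³

Porosity at depth: n = 0.61·exp(−0.667×4.5) = 0.61×0.0497 = 0.0303
Bulk density: ρ_b = (1−n)ρ_g + n·ρ_f = 0.9697×2.71 + 0.0303×1.02
       = 2.628 + 0.031 = 2.659 g/cm³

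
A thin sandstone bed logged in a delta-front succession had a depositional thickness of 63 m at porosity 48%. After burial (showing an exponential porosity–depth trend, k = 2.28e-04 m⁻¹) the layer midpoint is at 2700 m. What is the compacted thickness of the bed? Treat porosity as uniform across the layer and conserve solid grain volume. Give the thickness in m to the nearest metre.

Working in km (1 km = 1000 m; k in km⁻¹ = k in m⁻¹ × 1000):
Porosity at 2.7 km: φ = 0.48·exp(−0.228×2.7) = 0.2594
Solid-volume conservation: h(1−φ) = h₀(1−φ₀) ⇒ h = h₀·(1−φ₀)/(1−φ)
h = 0.063 × (1 − 0.48)/(1 − 0.2594) = 0.063 × 0.7021 = 0.0442 km

44 m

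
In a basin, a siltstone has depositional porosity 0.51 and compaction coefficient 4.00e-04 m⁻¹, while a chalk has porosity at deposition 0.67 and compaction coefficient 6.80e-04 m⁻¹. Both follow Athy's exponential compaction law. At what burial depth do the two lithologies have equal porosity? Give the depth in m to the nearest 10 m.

Working in km (1 km = 1000 m; k in km⁻¹ = k in m⁻¹ × 1000):
Set n₀ₐ e^(−kₐZ) = n₀ᵦ e^(−kᵦZ) ⇒ ln(n₀ₐ/n₀ᵦ) = (kₐ − kᵦ)·Z
Z = ln(0.51/0.67) / (0.4 − 0.68) = -0.2729 / -0.28 = 0.975 km

970 m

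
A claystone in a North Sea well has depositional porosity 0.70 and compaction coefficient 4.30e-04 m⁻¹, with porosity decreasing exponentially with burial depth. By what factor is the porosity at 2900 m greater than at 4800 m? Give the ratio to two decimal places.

Working in km (1 km = 1000 m; k in km⁻¹ = k in m⁻¹ × 1000):
φ(Z₁)/φ(Z₂) = e^(−k·Z₁)/e^(−k·Z₂) = e^{k(Z₂−Z₁)}
= exp(0.43 × 1.9) = exp(0.817) = 2.2637

2.26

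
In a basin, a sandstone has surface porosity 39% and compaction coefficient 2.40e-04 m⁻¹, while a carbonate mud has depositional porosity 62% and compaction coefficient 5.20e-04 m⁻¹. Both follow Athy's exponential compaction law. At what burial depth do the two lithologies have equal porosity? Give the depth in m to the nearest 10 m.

Working in km (1 km = 1000 m; c in km⁻¹ = c in m⁻¹ × 1000):
Set φ₀ₐ e^(−cₐZ) = φ₀ᵦ e^(−cᵦZ) ⇒ ln(φ₀ₐ/φ₀ᵦ) = (cₐ − cᵦ)·Z
Z = ln(0.39/0.62) / (0.24 − 0.52) = -0.4636 / -0.28 = 1.656 km

1660 m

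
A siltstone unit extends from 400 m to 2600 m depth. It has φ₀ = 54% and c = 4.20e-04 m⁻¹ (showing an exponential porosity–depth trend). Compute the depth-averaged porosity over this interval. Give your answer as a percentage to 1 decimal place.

29.8%

Working in km (1 km = 1000 m; c in km⁻¹ = c in m⁻¹ × 1000):
⟨φ⟩ = (1/(Z₂−Z₁)) ∫ φ₀ e^(−cZ) dZ = φ₀·(e^(−c·Z₁) − e^(−c·Z₂)) / (c·(Z₂−Z₁))
e^(−0.42×0.4) = 0.8454; e^(−0.42×2.6) = 0.3355
⟨φ⟩ = 0.54 × (0.8454 − 0.3355) / (0.42 × 2.2) = 0.54 × 0.5517 = 0.2979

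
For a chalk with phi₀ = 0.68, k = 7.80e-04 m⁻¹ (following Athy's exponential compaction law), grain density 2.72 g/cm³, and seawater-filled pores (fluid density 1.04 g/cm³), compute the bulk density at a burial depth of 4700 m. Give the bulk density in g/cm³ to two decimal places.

2.69 g/cm³

Working in km (1 km = 1000 m; k in km⁻¹ = k in m⁻¹ × 1000):
Porosity at depth: phi = 0.68·exp(−0.78×4.7) = 0.68×0.0256 = 0.0174
Bulk density: ρ_b = (1−phi)ρ_g + phi·ρ_f = 0.9826×2.72 + 0.0174×1.04
       = 2.673 + 0.018 = 2.691 g/cm³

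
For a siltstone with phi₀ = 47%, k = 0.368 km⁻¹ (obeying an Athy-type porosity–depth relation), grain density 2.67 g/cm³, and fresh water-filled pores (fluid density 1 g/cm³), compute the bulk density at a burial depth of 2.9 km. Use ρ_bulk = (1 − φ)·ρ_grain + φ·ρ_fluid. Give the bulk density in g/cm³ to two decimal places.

Porosity at depth: phi = 0.47·exp(−0.368×2.9) = 0.47×0.3440 = 0.1617
Bulk density: ρ_b = (1−phi)ρ_g + phi·ρ_f = 0.8383×2.67 + 0.1617×1
       = 2.238 + 0.162 = 2.400 g/cm³

2.40 g/cm³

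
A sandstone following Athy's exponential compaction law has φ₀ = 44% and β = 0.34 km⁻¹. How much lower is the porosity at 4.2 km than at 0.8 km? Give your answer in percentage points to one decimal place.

23.0 percentage points

φ(0.8) = 0.44·e^(−0.34×0.8) = 0.3352
φ(4.2) = 0.44·e^(−0.34×4.2) = 0.1055
Δφ = 0.3352 − 0.1055 = 0.2297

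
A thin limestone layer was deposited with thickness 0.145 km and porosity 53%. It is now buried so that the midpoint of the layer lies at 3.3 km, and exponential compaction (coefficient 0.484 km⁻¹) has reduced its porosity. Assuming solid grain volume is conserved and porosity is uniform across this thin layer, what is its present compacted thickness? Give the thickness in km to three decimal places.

0.076 km

Porosity at 3.3 km: φ = 0.53·exp(−0.484×3.3) = 0.1073
Solid-volume conservation: h(1−φ) = h₀(1−φ₀) ⇒ h = h₀·(1−φ₀)/(1−φ)
h = 0.145 × (1 − 0.53)/(1 − 0.1073) = 0.145 × 0.5265 = 0.0763 km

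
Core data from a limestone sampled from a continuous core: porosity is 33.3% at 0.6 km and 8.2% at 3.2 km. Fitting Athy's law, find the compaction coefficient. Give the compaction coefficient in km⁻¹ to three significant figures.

Athy: phi(Z) = phi₀ e^(−kZ) ⇒ phi₁/phi₂ = e^{k(Z₂−Z₁)} ⇒ k = ln(phi₁/phi₂)/(Z₂−Z₁)
k = ln(0.333/0.082) / (3.2 − 0.6) = ln(4.061) / 2.6 = 1.4014 / 2.6 = 0.539 km⁻¹

0.539 km⁻¹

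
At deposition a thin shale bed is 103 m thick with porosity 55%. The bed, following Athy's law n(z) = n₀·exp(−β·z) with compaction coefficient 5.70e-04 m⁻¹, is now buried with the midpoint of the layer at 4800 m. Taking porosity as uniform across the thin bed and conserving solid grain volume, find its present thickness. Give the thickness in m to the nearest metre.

Working in km (1 km = 1000 m; β in km⁻¹ = β in m⁻¹ × 1000):
Porosity at 4.8 km: n = 0.55·exp(−0.57×4.8) = 0.0357
Solid-volume conservation: h(1−n) = h₀(1−n₀) ⇒ h = h₀·(1−n₀)/(1−n)
h = 0.103 × (1 − 0.55)/(1 − 0.0357) = 0.103 × 0.4666 = 0.0481 km

48 m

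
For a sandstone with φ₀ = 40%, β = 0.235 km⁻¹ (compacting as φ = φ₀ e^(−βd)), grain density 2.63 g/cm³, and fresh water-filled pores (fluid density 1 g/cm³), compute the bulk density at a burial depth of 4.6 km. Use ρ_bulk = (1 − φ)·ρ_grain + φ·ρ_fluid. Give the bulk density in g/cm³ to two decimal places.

Porosity at depth: φ = 0.4·exp(−0.235×4.6) = 0.4×0.3393 = 0.1357
Bulk density: ρ_b = (1−φ)ρ_g + φ·ρ_f = 0.8643×2.63 + 0.1357×1
       = 2.273 + 0.136 = 2.409 g/cm³

2.41 g/cm³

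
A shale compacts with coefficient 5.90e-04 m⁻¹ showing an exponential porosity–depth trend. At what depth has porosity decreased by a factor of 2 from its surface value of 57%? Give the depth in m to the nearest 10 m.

1170 m

Working in km (1 km = 1000 m; β in km⁻¹ = β in m⁻¹ × 1000):
n/n₀ = 1/2 ⇒ exp(−β·z) = 1/2 ⇒ z = ln(2) / β
z = 0.6931 / 0.59 = 1.175 km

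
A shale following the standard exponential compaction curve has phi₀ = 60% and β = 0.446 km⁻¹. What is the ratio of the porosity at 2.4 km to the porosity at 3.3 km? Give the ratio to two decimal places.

1.49

phi(z₁)/phi(z₂) = e^(−β·z₁)/e^(−β·z₂) = e^{β(z₂−z₁)}
= exp(0.446 × 0.9) = exp(0.4014) = 1.4939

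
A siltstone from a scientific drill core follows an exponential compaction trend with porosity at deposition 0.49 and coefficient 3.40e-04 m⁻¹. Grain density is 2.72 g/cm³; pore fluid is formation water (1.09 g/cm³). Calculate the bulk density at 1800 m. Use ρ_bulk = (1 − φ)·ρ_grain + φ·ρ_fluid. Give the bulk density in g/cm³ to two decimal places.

2.29 g/cm³

Working in km (1 km = 1000 m; c in km⁻¹ = c in m⁻¹ × 1000):
Porosity at depth: n = 0.49·exp(−0.34×1.8) = 0.49×0.5423 = 0.2657
Bulk density: ρ_b = (1−n)ρ_g + n·ρ_f = 0.7343×2.72 + 0.2657×1.09
       = 1.997 + 0.290 = 2.287 g/cm³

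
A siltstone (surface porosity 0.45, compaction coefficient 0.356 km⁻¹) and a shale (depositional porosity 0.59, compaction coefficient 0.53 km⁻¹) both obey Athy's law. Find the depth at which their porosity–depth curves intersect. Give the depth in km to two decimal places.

Set n₀ₐ e^(−cₐd) = n₀ᵦ e^(−cᵦd) ⇒ ln(n₀ₐ/n₀ᵦ) = (cₐ − cᵦ)·d
d = ln(0.45/0.59) / (0.356 − 0.53) = -0.2709 / -0.174 = 1.557 km

1.56 km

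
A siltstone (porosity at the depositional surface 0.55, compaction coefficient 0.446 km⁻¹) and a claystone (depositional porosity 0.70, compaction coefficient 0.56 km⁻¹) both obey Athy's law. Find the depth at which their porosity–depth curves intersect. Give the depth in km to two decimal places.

2.12 km

Set φ₀ₐ e^(−βₐZ) = φ₀ᵦ e^(−βᵦZ) ⇒ ln(φ₀ₐ/φ₀ᵦ) = (βₐ − βᵦ)·Z
Z = ln(0.55/0.7) / (0.446 − 0.56) = -0.2412 / -0.114 = 2.115 km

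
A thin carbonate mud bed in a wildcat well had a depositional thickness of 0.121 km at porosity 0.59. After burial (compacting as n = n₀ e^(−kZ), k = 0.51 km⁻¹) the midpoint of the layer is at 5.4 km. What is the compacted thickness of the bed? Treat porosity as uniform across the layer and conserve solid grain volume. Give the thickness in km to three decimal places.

0.052 km

Porosity at 5.4 km: n = 0.59·exp(−0.51×5.4) = 0.0376
Solid-volume conservation: h(1−n) = h₀(1−n₀) ⇒ h = h₀·(1−n₀)/(1−n)
h = 0.121 × (1 − 0.59)/(1 − 0.0376) = 0.121 × 0.4260 = 0.0515 km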